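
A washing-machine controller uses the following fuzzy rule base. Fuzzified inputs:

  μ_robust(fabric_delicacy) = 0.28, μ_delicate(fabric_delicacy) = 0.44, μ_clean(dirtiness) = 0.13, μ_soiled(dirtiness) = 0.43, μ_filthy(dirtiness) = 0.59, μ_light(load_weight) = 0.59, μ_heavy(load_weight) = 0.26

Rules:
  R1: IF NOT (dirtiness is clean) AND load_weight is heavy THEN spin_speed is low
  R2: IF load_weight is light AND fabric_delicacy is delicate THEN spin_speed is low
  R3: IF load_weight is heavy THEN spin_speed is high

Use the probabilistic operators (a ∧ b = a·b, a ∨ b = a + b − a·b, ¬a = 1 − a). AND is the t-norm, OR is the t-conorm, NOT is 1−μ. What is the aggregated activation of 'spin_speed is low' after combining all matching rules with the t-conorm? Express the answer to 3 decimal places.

R1: ¬clean=1−0.13=0.87, heavy=0.26; AND[a·b] → w = 0.2262
R2: light=0.59, delicate=0.44; AND[a·b] → w = 0.2596
R3: heavy=0.26 → w = 0.2600
Rules with consequent 'low': {R1, R2} → strengths 0.2262, 0.2596
Aggregate via t-conorm [a + b − a·b]: 0.4271

0.427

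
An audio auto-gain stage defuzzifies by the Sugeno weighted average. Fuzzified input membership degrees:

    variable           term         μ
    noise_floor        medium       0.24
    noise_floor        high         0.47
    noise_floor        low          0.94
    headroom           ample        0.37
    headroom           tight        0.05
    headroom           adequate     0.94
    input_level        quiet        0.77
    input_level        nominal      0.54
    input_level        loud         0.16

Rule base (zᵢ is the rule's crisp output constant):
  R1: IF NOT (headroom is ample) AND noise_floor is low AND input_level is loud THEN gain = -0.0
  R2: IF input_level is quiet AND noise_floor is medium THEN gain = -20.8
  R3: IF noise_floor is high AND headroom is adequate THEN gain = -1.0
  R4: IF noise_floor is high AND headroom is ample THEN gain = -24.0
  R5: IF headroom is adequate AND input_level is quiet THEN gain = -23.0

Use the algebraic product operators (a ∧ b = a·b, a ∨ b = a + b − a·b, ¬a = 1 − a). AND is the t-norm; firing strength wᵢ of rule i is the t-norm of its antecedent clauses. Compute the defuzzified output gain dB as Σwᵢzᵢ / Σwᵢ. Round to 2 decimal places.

R1 (z=-0.0): ¬ample=1−0.37=0.63, low=0.94, loud=0.16; AND[a·b] → w = 0.0948
R2 (z=-20.8): quiet=0.77, medium=0.24; AND[a·b] → w = 0.1848
R3 (z=-1.0): high=0.47, adequate=0.94; AND[a·b] → w = 0.4418
R4 (z=-24.0): high=0.47, ample=0.37; AND[a·b] → w = 0.1739
R5 (z=-23.0): adequate=0.94, quiet=0.77; AND[a·b] → w = 0.7238
Weighted average = (0.0948·-0.0 + 0.1848·-20.8 + 0.4418·-1.0 + 0.1739·-24.0 + 0.7238·-23.0) / (0.0948 + 0.1848 + 0.4418 + 0.1739 + 0.7238)
  = -25.1066 / 1.6191 = -15.51

-15.51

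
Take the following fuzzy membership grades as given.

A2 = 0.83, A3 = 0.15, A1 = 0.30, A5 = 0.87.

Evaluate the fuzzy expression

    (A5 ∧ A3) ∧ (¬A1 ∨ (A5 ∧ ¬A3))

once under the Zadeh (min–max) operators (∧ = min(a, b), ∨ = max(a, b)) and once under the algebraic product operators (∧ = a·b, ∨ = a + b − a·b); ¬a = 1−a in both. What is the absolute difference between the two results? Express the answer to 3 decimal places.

0.030

Under Zadeh (min–max):
  A5 ∧ A3 = min(a, b) on (0.87, 0.15) = 0.15
  ¬A1 = 1 − 0.30 = 0.70
  ¬A3 = 1 − 0.15 = 0.85
  A5 ∧ ¬A3 = min(a, b) on (0.87, 0.85) = 0.85
  ¬A1 ∨ (A5 ∧ ¬A3) = max(a, b) on (0.70, 0.85) = 0.85
  (A5 ∧ A3) ∧ (¬A1 ∨ (A5 ∧ ¬A3)) = min(a, b) on (0.15, 0.85) = 0.15
  → value = 0.1500
Under algebraic product:
  A5 ∧ A3 = a·b on (0.8700, 0.1500) = 0.1305
  ¬A1 = 1 − 0.3000 = 0.7000
  ¬A3 = 1 − 0.1500 = 0.8500
  A5 ∧ ¬A3 = a·b on (0.8700, 0.8500) = 0.7395
  ¬A1 ∨ (A5 ∧ ¬A3) = a + b − a·b on (0.7000, 0.7395) = 0.9218
  (A5 ∧ A3) ∧ (¬A1 ∨ (A5 ∧ ¬A3)) = a·b on (0.1305, 0.9218) = 0.1203
  → value = 0.1203
|0.1500 − 0.1203| = 0.030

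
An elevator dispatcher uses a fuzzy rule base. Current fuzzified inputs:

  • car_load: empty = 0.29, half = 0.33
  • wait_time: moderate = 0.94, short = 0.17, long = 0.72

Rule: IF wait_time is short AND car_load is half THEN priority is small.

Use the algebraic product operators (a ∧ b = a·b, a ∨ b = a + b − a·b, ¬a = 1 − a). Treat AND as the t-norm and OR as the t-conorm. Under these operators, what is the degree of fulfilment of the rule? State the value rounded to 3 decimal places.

firing strength: short=0.17, half=0.33; AND[a·b] → w = 0.0561

0.056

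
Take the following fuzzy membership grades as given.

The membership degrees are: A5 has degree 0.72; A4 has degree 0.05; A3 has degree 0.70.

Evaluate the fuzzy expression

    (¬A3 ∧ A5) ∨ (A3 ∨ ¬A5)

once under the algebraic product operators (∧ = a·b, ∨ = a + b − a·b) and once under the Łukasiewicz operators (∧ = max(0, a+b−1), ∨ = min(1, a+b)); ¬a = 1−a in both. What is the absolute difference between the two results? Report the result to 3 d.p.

Under algebraic product:
  ¬A3 = 1 − 0.7000 = 0.3000
  ¬A3 ∧ A5 = a·b on (0.3000, 0.7200) = 0.2160
  ¬A5 = 1 − 0.7200 = 0.2800
  A3 ∨ ¬A5 = a + b − a·b on (0.7000, 0.2800) = 0.7840
  (¬A3 ∧ A5) ∨ (A3 ∨ ¬A5) = a + b − a·b on (0.2160, 0.7840) = 0.8307
  → value = 0.8307
Under Łukasiewicz:
  ¬A3 = 1 − 0.70 = 0.30
  ¬A3 ∧ A5 = max(0, a+b−1) on (0.30, 0.72) = 0.02
  ¬A5 = 1 − 0.72 = 0.28
  A3 ∨ ¬A5 = min(1, a+b) on (0.70, 0.28) = 0.98
  (¬A3 ∧ A5) ∨ (A3 ∨ ¬A5) = min(1, a+b) on (0.02, 0.98) = 1.00
  → value = 1.0000
|0.8307 − 1.0000| = 0.169

0.169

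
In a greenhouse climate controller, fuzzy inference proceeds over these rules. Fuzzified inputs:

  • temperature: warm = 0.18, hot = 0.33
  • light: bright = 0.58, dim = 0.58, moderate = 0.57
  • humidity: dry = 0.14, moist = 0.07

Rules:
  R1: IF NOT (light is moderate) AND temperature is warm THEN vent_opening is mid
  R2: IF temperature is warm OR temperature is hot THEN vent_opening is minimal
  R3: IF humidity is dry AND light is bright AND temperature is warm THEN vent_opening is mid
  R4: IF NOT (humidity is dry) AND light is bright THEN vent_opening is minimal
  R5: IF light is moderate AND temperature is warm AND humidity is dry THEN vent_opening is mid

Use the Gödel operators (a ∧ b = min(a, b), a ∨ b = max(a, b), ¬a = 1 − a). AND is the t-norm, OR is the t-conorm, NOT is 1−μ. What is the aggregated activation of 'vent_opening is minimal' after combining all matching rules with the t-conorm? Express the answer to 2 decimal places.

R1: ¬moderate=1−0.57=0.43, warm=0.18; AND[min(a, b)] → w = 0.18
R2: warm=0.18, hot=0.33; OR[max(a, b)] → w = 0.33
R3: dry=0.14, bright=0.58, warm=0.18; AND[min(a, b)] → w = 0.14
R4: ¬dry=1−0.14=0.86, bright=0.58; AND[min(a, b)] → w = 0.58
R5: moderate=0.57, warm=0.18, dry=0.14; AND[min(a, b)] → w = 0.14
Rules with consequent 'minimal': {R2, R4} → strengths 0.33, 0.58
Aggregate via t-conorm [max(a, b)]: 0.58

0.58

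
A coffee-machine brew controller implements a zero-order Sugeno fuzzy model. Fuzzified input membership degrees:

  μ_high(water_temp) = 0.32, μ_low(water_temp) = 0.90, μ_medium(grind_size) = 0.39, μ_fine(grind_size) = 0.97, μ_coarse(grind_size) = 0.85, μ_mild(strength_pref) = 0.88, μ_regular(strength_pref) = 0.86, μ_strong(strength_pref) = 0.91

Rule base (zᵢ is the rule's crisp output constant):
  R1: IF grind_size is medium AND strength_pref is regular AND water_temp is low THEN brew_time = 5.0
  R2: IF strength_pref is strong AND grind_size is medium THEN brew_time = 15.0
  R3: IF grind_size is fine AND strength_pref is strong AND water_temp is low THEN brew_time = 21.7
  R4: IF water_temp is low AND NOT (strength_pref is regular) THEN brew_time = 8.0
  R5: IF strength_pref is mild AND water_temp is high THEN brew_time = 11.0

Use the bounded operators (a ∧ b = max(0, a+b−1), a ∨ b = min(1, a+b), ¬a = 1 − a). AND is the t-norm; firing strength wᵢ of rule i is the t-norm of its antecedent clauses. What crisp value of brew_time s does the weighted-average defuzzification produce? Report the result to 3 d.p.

R1 (z=5.0): medium=0.39, regular=0.86, low=0.90; AND[max(0, a+b−1)] → w = 0.15
R2 (z=15.0): strong=0.91, medium=0.39; AND[max(0, a+b−1)] → w = 0.30
R3 (z=21.7): fine=0.97, strong=0.91, low=0.90; AND[max(0, a+b−1)] → w = 0.78
R4 (z=8.0): low=0.90, ¬regular=1−0.86=0.14; AND[max(0, a+b−1)] → w = 0.04
R5 (z=11.0): mild=0.88, high=0.32; AND[max(0, a+b−1)] → w = 0.20
Weighted average = (0.15·5.0 + 0.30·15.0 + 0.78·21.7 + 0.04·8.0 + 0.20·11.0) / (0.15 + 0.30 + 0.78 + 0.04 + 0.20)
  = 24.6960 / 1.4700 = 16.800

16.800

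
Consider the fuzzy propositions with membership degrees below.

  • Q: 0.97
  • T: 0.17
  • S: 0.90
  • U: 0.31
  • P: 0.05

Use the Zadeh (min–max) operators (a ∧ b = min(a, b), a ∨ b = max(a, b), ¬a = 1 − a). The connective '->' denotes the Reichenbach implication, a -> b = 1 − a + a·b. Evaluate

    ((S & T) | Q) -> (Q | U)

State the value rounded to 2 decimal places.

S & T = min(a, b) on (0.90, 0.17) = 0.17
(S & T) | Q = max(a, b) on (0.17, 0.97) = 0.97
Q | U = max(a, b) on (0.97, 0.31) = 0.97
((S & T) | Q) -> (Q | U)  [Reichenbach: 1 − a + a·b] with a=0.97, b=0.97 → 0.97

0.97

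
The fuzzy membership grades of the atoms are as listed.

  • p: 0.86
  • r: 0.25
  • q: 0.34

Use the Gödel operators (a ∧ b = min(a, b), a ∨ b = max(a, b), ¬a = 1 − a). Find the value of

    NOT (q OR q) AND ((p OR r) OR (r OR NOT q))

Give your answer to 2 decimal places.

0.66

q OR q = max(a, b) on (0.34, 0.34) = 0.34
NOT (q OR q) = 1 − 0.34 = 0.66
p OR r = max(a, b) on (0.86, 0.25) = 0.86
NOT q = 1 − 0.34 = 0.66
r OR NOT q = max(a, b) on (0.25, 0.66) = 0.66
(p OR r) OR (r OR NOT q) = max(a, b) on (0.86, 0.66) = 0.86
NOT (q OR q) AND ((p OR r) OR (r OR NOT q)) = min(a, b) on (0.66, 0.86) = 0.66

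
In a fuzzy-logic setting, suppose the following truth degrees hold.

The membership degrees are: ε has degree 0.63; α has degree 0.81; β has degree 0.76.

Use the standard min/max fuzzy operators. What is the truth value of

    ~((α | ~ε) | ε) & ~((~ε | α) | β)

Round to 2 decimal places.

~ε = 1 − 0.63 = 0.37
α | ~ε = max(a, b) on (0.81, 0.37) = 0.81
(α | ~ε) | ε = max(a, b) on (0.81, 0.63) = 0.81
~((α | ~ε) | ε) = 1 − 0.81 = 0.19
~ε = 1 − 0.63 = 0.37
~ε | α = max(a, b) on (0.37, 0.81) = 0.81
(~ε | α) | β = max(a, b) on (0.81, 0.76) = 0.81
~((~ε | α) | β) = 1 − 0.81 = 0.19
~((α | ~ε) | ε) & ~((~ε | α) | β) = min(a, b) on (0.19, 0.19) = 0.19

0.19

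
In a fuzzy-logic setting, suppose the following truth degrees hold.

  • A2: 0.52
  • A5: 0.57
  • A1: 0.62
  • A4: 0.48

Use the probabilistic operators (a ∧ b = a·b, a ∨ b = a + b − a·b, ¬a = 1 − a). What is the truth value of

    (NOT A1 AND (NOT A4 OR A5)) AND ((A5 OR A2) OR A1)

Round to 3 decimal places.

NOT A1 = 1 − 0.6200 = 0.3800
NOT A4 = 1 − 0.4800 = 0.5200
NOT A4 OR A5 = a + b − a·b on (0.5200, 0.5700) = 0.7936
NOT A1 AND (NOT A4 OR A5) = a·b on (0.3800, 0.7936) = 0.3016
A5 OR A2 = a + b − a·b on (0.5700, 0.5200) = 0.7936
(A5 OR A2) OR A1 = a + b − a·b on (0.7936, 0.6200) = 0.9216
(NOT A1 AND (NOT A4 OR A5)) AND ((A5 OR A2) OR A1) = a·b on (0.3016, 0.9216) = 0.2779

0.278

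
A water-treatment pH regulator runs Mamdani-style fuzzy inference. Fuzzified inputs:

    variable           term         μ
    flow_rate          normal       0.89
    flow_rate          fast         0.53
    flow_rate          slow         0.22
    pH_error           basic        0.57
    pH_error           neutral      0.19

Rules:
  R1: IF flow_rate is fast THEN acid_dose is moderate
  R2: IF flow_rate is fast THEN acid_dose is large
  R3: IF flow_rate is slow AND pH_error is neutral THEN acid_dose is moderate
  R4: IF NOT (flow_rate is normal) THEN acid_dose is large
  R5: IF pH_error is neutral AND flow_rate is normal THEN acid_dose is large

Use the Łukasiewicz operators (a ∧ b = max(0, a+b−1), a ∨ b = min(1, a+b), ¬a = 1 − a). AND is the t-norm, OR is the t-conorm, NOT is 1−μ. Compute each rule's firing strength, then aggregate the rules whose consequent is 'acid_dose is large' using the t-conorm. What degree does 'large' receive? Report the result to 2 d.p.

0.72

R1: fast=0.53 → w = 0.53
R2: fast=0.53 → w = 0.53
R3: slow=0.22, neutral=0.19; AND[max(0, a+b−1)] → w = 0.00
R4: ¬normal=1−0.89=0.11 → w = 0.11
R5: neutral=0.19, normal=0.89; AND[max(0, a+b−1)] → w = 0.08
Rules with consequent 'large': {R2, R4, R5} → strengths 0.53, 0.11, 0.08
Aggregate via t-conorm [min(1, a+b)]: 0.72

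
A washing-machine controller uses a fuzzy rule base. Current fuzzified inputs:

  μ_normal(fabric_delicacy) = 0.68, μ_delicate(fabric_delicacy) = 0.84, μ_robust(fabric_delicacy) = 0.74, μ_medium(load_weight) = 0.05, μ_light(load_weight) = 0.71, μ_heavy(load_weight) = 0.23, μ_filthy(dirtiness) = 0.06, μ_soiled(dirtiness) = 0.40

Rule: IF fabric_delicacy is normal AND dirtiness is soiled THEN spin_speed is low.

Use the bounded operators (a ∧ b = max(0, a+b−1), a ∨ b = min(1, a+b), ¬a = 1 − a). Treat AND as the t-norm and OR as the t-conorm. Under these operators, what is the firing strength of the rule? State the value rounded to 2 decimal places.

0.08

firing strength: normal=0.68, soiled=0.40; AND[max(0, a+b−1)] → w = 0.08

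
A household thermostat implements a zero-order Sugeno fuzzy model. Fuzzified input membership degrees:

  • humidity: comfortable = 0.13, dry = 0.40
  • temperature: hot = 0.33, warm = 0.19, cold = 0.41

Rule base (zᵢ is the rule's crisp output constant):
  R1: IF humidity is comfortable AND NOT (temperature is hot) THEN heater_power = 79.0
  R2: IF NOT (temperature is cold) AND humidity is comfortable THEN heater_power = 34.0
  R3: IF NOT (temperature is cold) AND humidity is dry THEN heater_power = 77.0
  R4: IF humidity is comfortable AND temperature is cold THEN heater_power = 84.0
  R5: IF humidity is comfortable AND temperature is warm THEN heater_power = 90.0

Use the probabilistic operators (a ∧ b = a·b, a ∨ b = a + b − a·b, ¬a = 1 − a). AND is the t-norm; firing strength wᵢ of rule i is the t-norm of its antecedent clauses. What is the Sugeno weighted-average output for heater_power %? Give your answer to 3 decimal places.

R1 (z=79.0): comfortable=0.13, ¬hot=1−0.33=0.67; AND[a·b] → w = 0.0871
R2 (z=34.0): ¬cold=1−0.41=0.59, comfortable=0.13; AND[a·b] → w = 0.0767
R3 (z=77.0): ¬cold=1−0.41=0.59, dry=0.40; AND[a·b] → w = 0.2360
R4 (z=84.0): comfortable=0.13, cold=0.41; AND[a·b] → w = 0.0533
R5 (z=90.0): comfortable=0.13, warm=0.19; AND[a·b] → w = 0.0247
Weighted average = (0.0871·79.0 + 0.0767·34.0 + 0.2360·77.0 + 0.0533·84.0 + 0.0247·90.0) / (0.0871 + 0.0767 + 0.2360 + 0.0533 + 0.0247)
  = 34.3609 / 0.4778 = 71.915

71.915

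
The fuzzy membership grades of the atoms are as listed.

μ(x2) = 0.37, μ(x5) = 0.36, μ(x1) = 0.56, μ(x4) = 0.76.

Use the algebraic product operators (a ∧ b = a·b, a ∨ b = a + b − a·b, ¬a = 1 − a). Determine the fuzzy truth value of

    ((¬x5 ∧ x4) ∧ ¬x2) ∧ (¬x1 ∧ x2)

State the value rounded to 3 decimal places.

0.050

¬x5 = 1 − 0.3600 = 0.6400
¬x5 ∧ x4 = a·b on (0.6400, 0.7600) = 0.4864
¬x2 = 1 − 0.3700 = 0.6300
(¬x5 ∧ x4) ∧ ¬x2 = a·b on (0.4864, 0.6300) = 0.3064
¬x1 = 1 − 0.5600 = 0.4400
¬x1 ∧ x2 = a·b on (0.4400, 0.3700) = 0.1628
((¬x5 ∧ x4) ∧ ¬x2) ∧ (¬x1 ∧ x2) = a·b on (0.3064, 0.1628) = 0.0499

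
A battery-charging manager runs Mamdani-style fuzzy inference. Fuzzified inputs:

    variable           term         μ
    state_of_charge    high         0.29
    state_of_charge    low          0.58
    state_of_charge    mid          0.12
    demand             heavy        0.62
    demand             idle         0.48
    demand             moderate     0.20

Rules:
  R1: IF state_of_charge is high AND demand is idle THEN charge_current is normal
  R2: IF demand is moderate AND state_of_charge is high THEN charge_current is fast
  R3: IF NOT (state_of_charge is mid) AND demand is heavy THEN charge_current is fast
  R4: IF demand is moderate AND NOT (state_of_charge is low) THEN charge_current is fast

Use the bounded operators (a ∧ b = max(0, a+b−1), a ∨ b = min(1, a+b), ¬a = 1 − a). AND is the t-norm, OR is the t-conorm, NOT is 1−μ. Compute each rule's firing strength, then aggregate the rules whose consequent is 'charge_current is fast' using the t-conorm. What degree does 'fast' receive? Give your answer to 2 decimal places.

0.50

R1: high=0.29, idle=0.48; AND[max(0, a+b−1)] → w = 0.00
R2: moderate=0.20, high=0.29; AND[max(0, a+b−1)] → w = 0.00
R3: ¬mid=1−0.12=0.88, heavy=0.62; AND[max(0, a+b−1)] → w = 0.50
R4: moderate=0.20, ¬low=1−0.58=0.42; AND[max(0, a+b−1)] → w = 0.00
Rules with consequent 'fast': {R2, R3, R4} → strengths 0.00, 0.50, 0.00
Aggregate via t-conorm [min(1, a+b)]: 0.50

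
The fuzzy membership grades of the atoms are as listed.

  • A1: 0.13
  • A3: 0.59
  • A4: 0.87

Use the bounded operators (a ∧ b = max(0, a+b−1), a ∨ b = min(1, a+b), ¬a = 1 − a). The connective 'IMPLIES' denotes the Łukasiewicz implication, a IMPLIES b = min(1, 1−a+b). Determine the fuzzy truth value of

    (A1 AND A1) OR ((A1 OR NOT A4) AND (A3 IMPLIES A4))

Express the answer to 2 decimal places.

0.26

A1 AND A1 = max(0, a+b−1) on (0.13, 0.13) = 0.00
NOT A4 = 1 − 0.87 = 0.13
A1 OR NOT A4 = min(1, a+b) on (0.13, 0.13) = 0.26
A3 IMPLIES A4  [Łukasiewicz: min(1, 1−a+b)] with a=0.59, b=0.87 → 1.00
(A1 OR NOT A4) AND (A3 IMPLIES A4) = max(0, a+b−1) on (0.26, 1.00) = 0.26
(A1 AND A1) OR ((A1 OR NOT A4) AND (A3 IMPLIES A4)) = min(1, a+b) on (0.00, 0.26) = 0.26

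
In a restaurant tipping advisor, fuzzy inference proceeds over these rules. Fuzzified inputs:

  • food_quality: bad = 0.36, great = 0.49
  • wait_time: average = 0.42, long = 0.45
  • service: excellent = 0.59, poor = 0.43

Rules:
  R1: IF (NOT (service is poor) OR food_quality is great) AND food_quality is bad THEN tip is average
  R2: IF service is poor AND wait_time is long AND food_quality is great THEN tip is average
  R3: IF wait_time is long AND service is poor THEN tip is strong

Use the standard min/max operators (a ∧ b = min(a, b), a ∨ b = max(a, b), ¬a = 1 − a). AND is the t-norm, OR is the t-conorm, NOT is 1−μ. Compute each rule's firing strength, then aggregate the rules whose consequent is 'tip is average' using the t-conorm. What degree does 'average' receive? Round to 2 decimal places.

R1: (¬poor=1−0.43=0.57 OR great=0.49) = 0.57; AND[min(a, b)] with bad=0.36 → w = 0.36
R2: poor=0.43, long=0.45, great=0.49; AND[min(a, b)] → w = 0.43
R3: long=0.45, poor=0.43; AND[min(a, b)] → w = 0.43
Rules with consequent 'average': {R1, R2} → strengths 0.36, 0.43
Aggregate via t-conorm [max(a, b)]: 0.43

0.43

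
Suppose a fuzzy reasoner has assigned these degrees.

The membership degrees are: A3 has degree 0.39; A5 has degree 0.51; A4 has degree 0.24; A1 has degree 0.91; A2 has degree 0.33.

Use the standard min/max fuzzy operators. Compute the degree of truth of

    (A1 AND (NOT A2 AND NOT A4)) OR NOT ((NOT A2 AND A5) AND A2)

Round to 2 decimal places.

NOT A2 = 1 − 0.33 = 0.67
NOT A4 = 1 − 0.24 = 0.76
NOT A2 AND NOT A4 = min(a, b) on (0.67, 0.76) = 0.67
A1 AND (NOT A2 AND NOT A4) = min(a, b) on (0.91, 0.67) = 0.67
NOT A2 = 1 − 0.33 = 0.67
NOT A2 AND A5 = min(a, b) on (0.67, 0.51) = 0.51
(NOT A2 AND A5) AND A2 = min(a, b) on (0.51, 0.33) = 0.33
NOT ((NOT A2 AND A5) AND A2) = 1 − 0.33 = 0.67
(A1 AND (NOT A2 AND NOT A4)) OR NOT ((NOT A2 AND A5) AND A2) = max(a, b) on (0.67, 0.67) = 0.67

0.67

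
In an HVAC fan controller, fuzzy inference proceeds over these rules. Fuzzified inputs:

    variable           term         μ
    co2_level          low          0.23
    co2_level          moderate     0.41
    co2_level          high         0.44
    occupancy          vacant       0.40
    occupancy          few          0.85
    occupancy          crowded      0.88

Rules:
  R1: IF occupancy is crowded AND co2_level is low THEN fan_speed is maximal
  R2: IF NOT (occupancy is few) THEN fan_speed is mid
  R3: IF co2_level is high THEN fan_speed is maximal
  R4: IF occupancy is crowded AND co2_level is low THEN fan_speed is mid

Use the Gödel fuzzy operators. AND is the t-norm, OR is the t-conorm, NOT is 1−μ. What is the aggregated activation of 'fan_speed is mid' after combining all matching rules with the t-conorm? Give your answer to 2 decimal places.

R1: crowded=0.88, low=0.23; AND[min(a, b)] → w = 0.23
R2: ¬few=1−0.85=0.15 → w = 0.15
R3: high=0.44 → w = 0.44
R4: crowded=0.88, low=0.23; AND[min(a, b)] → w = 0.23
Rules with consequent 'mid': {R2, R4} → strengths 0.15, 0.23
Aggregate via t-conorm [max(a, b)]: 0.23

0.23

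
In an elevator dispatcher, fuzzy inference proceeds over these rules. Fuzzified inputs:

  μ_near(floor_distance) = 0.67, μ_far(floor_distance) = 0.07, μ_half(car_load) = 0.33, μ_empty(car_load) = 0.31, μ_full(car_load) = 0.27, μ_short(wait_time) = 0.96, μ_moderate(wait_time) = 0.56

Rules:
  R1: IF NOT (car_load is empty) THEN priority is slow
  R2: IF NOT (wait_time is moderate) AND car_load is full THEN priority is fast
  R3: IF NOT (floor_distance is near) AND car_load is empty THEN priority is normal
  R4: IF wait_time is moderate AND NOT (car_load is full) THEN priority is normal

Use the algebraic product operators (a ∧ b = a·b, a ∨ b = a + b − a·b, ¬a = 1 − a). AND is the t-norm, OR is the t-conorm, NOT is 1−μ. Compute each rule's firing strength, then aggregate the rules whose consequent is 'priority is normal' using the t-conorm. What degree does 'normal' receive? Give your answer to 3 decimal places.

0.469

R1: ¬empty=1−0.31=0.69 → w = 0.6900
R2: ¬moderate=1−0.56=0.44, full=0.27; AND[a·b] → w = 0.1188
R3: ¬near=1−0.67=0.33, empty=0.31; AND[a·b] → w = 0.1023
R4: moderate=0.56, ¬full=1−0.27=0.73; AND[a·b] → w = 0.4088
Rules with consequent 'normal': {R3, R4} → strengths 0.1023, 0.4088
Aggregate via t-conorm [a + b − a·b]: 0.4693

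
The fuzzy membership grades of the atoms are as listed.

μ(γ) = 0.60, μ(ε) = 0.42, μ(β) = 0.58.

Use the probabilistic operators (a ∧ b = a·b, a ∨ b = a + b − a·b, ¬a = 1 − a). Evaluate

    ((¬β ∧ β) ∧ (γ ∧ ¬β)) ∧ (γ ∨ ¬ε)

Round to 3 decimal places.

¬β = 1 − 0.5800 = 0.4200
¬β ∧ β = a·b on (0.4200, 0.5800) = 0.2436
¬β = 1 − 0.5800 = 0.4200
γ ∧ ¬β = a·b on (0.6000, 0.4200) = 0.2520
(¬β ∧ β) ∧ (γ ∧ ¬β) = a·b on (0.2436, 0.2520) = 0.0614
¬ε = 1 − 0.4200 = 0.5800
γ ∨ ¬ε = a + b − a·b on (0.6000, 0.5800) = 0.8320
((¬β ∧ β) ∧ (γ ∧ ¬β)) ∧ (γ ∨ ¬ε) = a·b on (0.0614, 0.8320) = 0.0511

0.051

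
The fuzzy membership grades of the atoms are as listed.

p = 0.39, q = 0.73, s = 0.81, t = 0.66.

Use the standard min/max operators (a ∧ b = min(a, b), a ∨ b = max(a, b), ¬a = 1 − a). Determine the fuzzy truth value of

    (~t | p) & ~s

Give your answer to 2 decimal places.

~t = 1 − 0.66 = 0.34
~t | p = max(a, b) on (0.34, 0.39) = 0.39
~s = 1 − 0.81 = 0.19
(~t | p) & ~s = min(a, b) on (0.39, 0.19) = 0.19

0.19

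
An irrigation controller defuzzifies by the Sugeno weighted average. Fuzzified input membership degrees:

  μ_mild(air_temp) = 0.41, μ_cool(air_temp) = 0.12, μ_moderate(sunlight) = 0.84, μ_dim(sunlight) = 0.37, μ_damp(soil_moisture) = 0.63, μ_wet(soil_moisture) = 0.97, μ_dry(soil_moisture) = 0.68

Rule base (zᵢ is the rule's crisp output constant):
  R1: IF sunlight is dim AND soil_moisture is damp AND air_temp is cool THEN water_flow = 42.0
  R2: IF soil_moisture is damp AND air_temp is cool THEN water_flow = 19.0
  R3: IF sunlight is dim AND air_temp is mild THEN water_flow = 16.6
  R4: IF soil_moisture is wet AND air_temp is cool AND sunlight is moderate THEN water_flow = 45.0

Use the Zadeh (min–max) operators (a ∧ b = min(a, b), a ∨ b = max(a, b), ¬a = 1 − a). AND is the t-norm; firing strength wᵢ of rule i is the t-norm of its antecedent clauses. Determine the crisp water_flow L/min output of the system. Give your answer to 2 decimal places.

R1 (z=42.0): dim=0.37, damp=0.63, cool=0.12; AND[min(a, b)] → w = 0.12
R2 (z=19.0): damp=0.63, cool=0.12; AND[min(a, b)] → w = 0.12
R3 (z=16.6): dim=0.37, mild=0.41; AND[min(a, b)] → w = 0.37
R4 (z=45.0): wet=0.97, cool=0.12, moderate=0.84; AND[min(a, b)] → w = 0.12
Weighted average = (0.12·42.0 + 0.12·19.0 + 0.37·16.6 + 0.12·45.0) / (0.12 + 0.12 + 0.37 + 0.12)
  = 18.8620 / 0.7300 = 25.84

25.84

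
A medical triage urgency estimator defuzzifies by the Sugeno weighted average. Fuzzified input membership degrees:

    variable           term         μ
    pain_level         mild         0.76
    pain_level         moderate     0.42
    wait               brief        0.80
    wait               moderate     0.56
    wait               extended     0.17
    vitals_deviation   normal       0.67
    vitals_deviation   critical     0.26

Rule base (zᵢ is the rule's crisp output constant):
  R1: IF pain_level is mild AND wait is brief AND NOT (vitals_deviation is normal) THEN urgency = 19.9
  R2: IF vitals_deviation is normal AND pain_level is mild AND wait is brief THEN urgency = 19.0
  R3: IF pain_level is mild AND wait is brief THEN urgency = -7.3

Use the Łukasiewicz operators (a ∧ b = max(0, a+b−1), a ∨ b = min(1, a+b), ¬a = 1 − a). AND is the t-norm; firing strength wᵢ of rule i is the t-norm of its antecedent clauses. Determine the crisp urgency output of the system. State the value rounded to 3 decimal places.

0.357

R1 (z=19.9): mild=0.76, brief=0.80, ¬normal=1−0.67=0.33; AND[max(0, a+b−1)] → w = 0.00
R2 (z=19.0): normal=0.67, mild=0.76, brief=0.80; AND[max(0, a+b−1)] → w = 0.23
R3 (z=-7.3): mild=0.76, brief=0.80; AND[max(0, a+b−1)] → w = 0.56
Weighted average = (0.00·19.9 + 0.23·19.0 + 0.56·-7.3) / (0.00 + 0.23 + 0.56)
  = 0.2820 / 0.7900 = 0.357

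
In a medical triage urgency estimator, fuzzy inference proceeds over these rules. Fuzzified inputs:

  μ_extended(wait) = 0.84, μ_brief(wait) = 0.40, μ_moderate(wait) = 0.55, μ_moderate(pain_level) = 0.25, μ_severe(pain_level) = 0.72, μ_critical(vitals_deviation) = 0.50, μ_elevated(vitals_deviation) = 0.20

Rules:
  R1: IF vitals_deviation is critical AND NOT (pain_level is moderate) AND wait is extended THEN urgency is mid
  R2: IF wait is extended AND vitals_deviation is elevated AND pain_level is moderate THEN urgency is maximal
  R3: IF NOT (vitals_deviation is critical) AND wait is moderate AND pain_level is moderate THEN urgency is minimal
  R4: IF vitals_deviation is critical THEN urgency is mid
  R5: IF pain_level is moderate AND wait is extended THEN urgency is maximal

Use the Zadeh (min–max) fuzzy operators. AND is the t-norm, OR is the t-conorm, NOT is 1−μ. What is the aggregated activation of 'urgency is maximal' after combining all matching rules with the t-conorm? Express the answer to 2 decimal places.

0.25

R1: critical=0.50, ¬moderate=1−0.25=0.75, extended=0.84; AND[min(a, b)] → w = 0.50
R2: extended=0.84, elevated=0.20, moderate=0.25; AND[min(a, b)] → w = 0.20
R3: ¬critical=1−0.50=0.50, moderate=0.55, moderate=0.25; AND[min(a, b)] → w = 0.25
R4: critical=0.50 → w = 0.50
R5: moderate=0.25, extended=0.84; AND[min(a, b)] → w = 0.25
Rules with consequent 'maximal': {R2, R5} → strengths 0.20, 0.25
Aggregate via t-conorm [max(a, b)]: 0.25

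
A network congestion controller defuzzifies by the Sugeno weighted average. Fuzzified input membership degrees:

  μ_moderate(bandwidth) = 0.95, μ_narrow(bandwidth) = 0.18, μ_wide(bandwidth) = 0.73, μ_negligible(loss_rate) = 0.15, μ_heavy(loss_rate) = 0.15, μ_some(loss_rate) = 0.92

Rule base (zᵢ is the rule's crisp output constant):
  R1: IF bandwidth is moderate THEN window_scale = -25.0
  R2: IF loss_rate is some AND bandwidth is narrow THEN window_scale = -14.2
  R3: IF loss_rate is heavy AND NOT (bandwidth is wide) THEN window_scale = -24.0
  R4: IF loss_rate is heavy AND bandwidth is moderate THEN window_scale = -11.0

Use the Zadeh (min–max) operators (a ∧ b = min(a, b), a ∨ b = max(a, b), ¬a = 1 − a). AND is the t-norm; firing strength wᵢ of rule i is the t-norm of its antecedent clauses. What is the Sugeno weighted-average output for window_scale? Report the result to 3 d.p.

R1 (z=-25.0): moderate=0.95 → w = 0.95
R2 (z=-14.2): some=0.92, narrow=0.18; AND[min(a, b)] → w = 0.18
R3 (z=-24.0): heavy=0.15, ¬wide=1−0.73=0.27; AND[min(a, b)] → w = 0.15
R4 (z=-11.0): heavy=0.15, moderate=0.95; AND[min(a, b)] → w = 0.15
Weighted average = (0.95·-25.0 + 0.18·-14.2 + 0.15·-24.0 + 0.15·-11.0) / (0.95 + 0.18 + 0.15 + 0.15)
  = -31.5560 / 1.4300 = -22.067

-22.067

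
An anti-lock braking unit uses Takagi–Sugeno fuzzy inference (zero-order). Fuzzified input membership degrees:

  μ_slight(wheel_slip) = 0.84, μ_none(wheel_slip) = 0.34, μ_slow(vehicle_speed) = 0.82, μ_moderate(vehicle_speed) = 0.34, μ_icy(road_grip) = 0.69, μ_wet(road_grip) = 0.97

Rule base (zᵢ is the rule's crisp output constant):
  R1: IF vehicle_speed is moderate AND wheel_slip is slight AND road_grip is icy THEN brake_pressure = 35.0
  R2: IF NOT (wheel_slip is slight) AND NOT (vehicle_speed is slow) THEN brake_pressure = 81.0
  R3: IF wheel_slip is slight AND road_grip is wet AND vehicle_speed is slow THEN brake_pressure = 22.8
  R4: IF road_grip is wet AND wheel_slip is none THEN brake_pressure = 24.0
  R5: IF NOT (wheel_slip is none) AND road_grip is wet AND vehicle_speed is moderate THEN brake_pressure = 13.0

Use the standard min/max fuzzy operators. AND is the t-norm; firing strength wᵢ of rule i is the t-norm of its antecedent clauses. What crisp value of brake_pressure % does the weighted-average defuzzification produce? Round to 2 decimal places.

R1 (z=35.0): moderate=0.34, slight=0.84, icy=0.69; AND[min(a, b)] → w = 0.34
R2 (z=81.0): ¬slight=1−0.84=0.16, ¬slow=1−0.82=0.18; AND[min(a, b)] → w = 0.16
R3 (z=22.8): slight=0.84, wet=0.97, slow=0.82; AND[min(a, b)] → w = 0.82
R4 (z=24.0): wet=0.97, none=0.34; AND[min(a, b)] → w = 0.34
R5 (z=13.0): ¬none=1−0.34=0.66, wet=0.97, moderate=0.34; AND[min(a, b)] → w = 0.34
Weighted average = (0.34·35.0 + 0.16·81.0 + 0.82·22.8 + 0.34·24.0 + 0.34·13.0) / (0.34 + 0.16 + 0.82 + 0.34 + 0.34)
  = 56.1360 / 2.0000 = 28.07

28.07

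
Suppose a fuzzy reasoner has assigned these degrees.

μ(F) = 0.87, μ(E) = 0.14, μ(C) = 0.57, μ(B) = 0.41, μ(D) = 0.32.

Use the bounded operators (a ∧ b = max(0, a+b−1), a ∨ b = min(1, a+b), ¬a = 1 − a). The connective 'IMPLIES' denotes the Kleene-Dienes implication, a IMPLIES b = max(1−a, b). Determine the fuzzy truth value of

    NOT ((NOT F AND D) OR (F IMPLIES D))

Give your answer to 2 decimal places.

0.68

NOT F = 1 − 0.87 = 0.13
NOT F AND D = max(0, a+b−1) on (0.13, 0.32) = 0.00
F IMPLIES D  [Kleene-Dienes: max(1−a, b)] with a=0.87, b=0.32 → 0.32
(NOT F AND D) OR (F IMPLIES D) = min(1, a+b) on (0.00, 0.32) = 0.32
NOT ((NOT F AND D) OR (F IMPLIES D)) = 1 − 0.32 = 0.68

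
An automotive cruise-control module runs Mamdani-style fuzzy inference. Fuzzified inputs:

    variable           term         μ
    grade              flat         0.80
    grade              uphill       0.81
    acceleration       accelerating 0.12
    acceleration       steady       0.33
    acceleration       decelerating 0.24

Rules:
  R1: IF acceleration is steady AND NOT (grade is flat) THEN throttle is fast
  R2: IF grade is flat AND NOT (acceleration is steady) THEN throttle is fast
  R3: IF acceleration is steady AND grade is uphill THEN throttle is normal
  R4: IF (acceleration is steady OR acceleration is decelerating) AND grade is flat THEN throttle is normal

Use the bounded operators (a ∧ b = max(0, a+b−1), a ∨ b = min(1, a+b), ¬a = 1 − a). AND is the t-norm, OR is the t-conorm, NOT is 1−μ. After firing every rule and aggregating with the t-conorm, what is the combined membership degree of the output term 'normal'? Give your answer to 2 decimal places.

R1: steady=0.33, ¬flat=1−0.80=0.20; AND[max(0, a+b−1)] → w = 0.00
R2: flat=0.80, ¬steady=1−0.33=0.67; AND[max(0, a+b−1)] → w = 0.47
R3: steady=0.33, uphill=0.81; AND[max(0, a+b−1)] → w = 0.14
R4: (steady=0.33 OR decelerating=0.24) = 0.57; AND[max(0, a+b−1)] with flat=0.80 → w = 0.37
Rules with consequent 'normal': {R3, R4} → strengths 0.14, 0.37
Aggregate via t-conorm [min(1, a+b)]: 0.51

0.51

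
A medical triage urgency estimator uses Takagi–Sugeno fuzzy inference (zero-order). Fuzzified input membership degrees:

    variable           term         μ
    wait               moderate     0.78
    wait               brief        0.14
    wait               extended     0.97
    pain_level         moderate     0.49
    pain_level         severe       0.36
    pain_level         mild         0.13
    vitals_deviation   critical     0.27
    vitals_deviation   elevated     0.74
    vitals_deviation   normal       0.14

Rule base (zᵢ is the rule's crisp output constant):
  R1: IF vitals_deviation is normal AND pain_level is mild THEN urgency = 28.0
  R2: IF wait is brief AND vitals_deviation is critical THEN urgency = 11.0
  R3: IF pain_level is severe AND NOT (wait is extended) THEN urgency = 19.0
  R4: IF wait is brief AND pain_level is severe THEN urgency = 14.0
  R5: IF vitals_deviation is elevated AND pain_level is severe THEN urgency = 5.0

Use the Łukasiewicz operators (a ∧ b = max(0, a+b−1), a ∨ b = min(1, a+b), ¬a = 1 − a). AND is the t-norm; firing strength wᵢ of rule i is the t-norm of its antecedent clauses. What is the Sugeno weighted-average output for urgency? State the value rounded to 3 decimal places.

R1 (z=28.0): normal=0.14, mild=0.13; AND[max(0, a+b−1)] → w = 0.00
R2 (z=11.0): brief=0.14, critical=0.27; AND[max(0, a+b−1)] → w = 0.00
R3 (z=19.0): severe=0.36, ¬extended=1−0.97=0.03; AND[max(0, a+b−1)] → w = 0.00
R4 (z=14.0): brief=0.14, severe=0.36; AND[max(0, a+b−1)] → w = 0.00
R5 (z=5.0): elevated=0.74, severe=0.36; AND[max(0, a+b−1)] → w = 0.10
Weighted average = (0.00·28.0 + 0.00·11.0 + 0.00·19.0 + 0.00·14.0 + 0.10·5.0) / (0.00 + 0.00 + 0.00 + 0.00 + 0.10)
  = 0.5000 / 0.1000 = 5.000

5.000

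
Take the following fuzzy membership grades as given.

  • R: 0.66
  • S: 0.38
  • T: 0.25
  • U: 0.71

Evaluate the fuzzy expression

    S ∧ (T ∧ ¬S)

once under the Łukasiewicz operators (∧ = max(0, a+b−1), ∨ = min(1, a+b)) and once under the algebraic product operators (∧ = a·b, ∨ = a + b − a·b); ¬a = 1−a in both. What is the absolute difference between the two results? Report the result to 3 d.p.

Under Łukasiewicz:
  ¬S = 1 − 0.38 = 0.62
  T ∧ ¬S = max(0, a+b−1) on (0.25, 0.62) = 0.00
  S ∧ (T ∧ ¬S) = max(0, a+b−1) on (0.38, 0.00) = 0.00
  → value = 0.0000
Under algebraic product:
  ¬S = 1 − 0.3800 = 0.6200
  T ∧ ¬S = a·b on (0.2500, 0.6200) = 0.1550
  S ∧ (T ∧ ¬S) = a·b on (0.3800, 0.1550) = 0.0589
  → value = 0.0589
|0.0000 − 0.0589| = 0.059

0.059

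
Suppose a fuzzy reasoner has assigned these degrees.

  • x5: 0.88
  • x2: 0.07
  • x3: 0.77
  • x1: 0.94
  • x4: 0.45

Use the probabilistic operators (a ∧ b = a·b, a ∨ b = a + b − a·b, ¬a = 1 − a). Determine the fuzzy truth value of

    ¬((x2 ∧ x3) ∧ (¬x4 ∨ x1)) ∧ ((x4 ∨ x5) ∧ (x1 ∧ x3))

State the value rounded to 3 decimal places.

0.641

x2 ∧ x3 = a·b on (0.0700, 0.7700) = 0.0539
¬x4 = 1 − 0.4500 = 0.5500
¬x4 ∨ x1 = a + b − a·b on (0.5500, 0.9400) = 0.9730
(x2 ∧ x3) ∧ (¬x4 ∨ x1) = a·b on (0.0539, 0.9730) = 0.0524
¬((x2 ∧ x3) ∧ (¬x4 ∨ x1)) = 1 − 0.0524 = 0.9476
x4 ∨ x5 = a + b − a·b on (0.4500, 0.8800) = 0.9340
x1 ∧ x3 = a·b on (0.9400, 0.7700) = 0.7238
(x4 ∨ x5) ∧ (x1 ∧ x3) = a·b on (0.9340, 0.7238) = 0.6760
¬((x2 ∧ x3) ∧ (¬x4 ∨ x1)) ∧ ((x4 ∨ x5) ∧ (x1 ∧ x3)) = a·b on (0.9476, 0.6760) = 0.6406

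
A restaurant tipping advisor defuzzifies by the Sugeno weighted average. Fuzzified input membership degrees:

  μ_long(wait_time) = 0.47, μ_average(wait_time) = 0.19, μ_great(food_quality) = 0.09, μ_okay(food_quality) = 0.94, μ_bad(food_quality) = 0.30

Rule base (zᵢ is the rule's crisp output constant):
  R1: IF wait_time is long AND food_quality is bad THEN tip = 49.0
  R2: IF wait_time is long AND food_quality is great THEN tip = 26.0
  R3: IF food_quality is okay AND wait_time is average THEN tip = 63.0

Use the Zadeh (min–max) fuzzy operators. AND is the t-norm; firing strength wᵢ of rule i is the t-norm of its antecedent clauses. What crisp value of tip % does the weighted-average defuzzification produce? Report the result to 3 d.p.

50.017

R1 (z=49.0): long=0.47, bad=0.30; AND[min(a, b)] → w = 0.30
R2 (z=26.0): long=0.47, great=0.09; AND[min(a, b)] → w = 0.09
R3 (z=63.0): okay=0.94, average=0.19; AND[min(a, b)] → w = 0.19
Weighted average = (0.30·49.0 + 0.09·26.0 + 0.19·63.0) / (0.30 + 0.09 + 0.19)
  = 29.0100 / 0.5800 = 50.017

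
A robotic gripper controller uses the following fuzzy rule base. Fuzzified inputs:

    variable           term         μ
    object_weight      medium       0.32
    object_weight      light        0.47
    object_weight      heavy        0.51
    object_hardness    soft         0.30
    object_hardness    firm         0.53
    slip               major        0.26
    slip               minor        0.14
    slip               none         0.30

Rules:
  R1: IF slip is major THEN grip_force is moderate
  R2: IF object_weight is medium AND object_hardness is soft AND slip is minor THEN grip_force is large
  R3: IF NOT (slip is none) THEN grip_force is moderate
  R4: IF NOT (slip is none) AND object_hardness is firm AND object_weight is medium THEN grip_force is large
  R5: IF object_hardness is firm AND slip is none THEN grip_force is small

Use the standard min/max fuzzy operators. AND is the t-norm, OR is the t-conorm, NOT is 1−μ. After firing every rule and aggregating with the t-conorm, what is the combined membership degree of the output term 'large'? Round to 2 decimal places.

R1: major=0.26 → w = 0.26
R2: medium=0.32, soft=0.30, minor=0.14; AND[min(a, b)] → w = 0.14
R3: ¬none=1−0.30=0.70 → w = 0.70
R4: ¬none=1−0.30=0.70, firm=0.53, medium=0.32; AND[min(a, b)] → w = 0.32
R5: firm=0.53, none=0.30; AND[min(a, b)] → w = 0.30
Rules with consequent 'large': {R2, R4} → strengths 0.14, 0.32
Aggregate via t-conorm [max(a, b)]: 0.32

0.32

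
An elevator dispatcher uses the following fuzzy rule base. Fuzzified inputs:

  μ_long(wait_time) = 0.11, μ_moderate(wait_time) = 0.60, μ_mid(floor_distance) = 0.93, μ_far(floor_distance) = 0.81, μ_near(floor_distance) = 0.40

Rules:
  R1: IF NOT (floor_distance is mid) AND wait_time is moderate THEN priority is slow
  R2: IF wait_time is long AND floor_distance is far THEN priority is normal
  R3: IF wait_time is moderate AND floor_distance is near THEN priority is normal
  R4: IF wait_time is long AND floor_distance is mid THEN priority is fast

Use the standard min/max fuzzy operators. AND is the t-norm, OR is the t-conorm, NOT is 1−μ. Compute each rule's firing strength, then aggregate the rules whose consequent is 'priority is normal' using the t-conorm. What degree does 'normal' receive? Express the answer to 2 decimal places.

R1: ¬mid=1−0.93=0.07, moderate=0.60; AND[min(a, b)] → w = 0.07
R2: long=0.11, far=0.81; AND[min(a, b)] → w = 0.11
R3: moderate=0.60, near=0.40; AND[min(a, b)] → w = 0.40
R4: long=0.11, mid=0.93; AND[min(a, b)] → w = 0.11
Rules with consequent 'normal': {R2, R3} → strengths 0.11, 0.40
Aggregate via t-conorm [max(a, b)]: 0.40

0.40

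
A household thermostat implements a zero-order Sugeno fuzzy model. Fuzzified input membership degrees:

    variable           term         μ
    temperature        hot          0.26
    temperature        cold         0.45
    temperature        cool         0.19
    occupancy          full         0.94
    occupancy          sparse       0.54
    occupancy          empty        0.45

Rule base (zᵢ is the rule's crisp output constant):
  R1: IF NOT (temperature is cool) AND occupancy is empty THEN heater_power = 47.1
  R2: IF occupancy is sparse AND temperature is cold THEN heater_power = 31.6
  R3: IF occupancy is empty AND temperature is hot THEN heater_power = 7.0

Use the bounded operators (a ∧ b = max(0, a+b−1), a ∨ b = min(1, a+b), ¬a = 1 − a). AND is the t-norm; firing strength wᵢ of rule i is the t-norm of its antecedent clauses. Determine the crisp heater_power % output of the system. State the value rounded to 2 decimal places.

R1 (z=47.1): ¬cool=1−0.19=0.81, empty=0.45; AND[max(0, a+b−1)] → w = 0.26
R2 (z=31.6): sparse=0.54, cold=0.45; AND[max(0, a+b−1)] → w = 0.00
R3 (z=7.0): empty=0.45, hot=0.26; AND[max(0, a+b−1)] → w = 0.00
Weighted average = (0.26·47.1 + 0.00·31.6 + 0.00·7.0) / (0.26 + 0.00 + 0.00)
  = 12.2460 / 0.2600 = 47.10

47.10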